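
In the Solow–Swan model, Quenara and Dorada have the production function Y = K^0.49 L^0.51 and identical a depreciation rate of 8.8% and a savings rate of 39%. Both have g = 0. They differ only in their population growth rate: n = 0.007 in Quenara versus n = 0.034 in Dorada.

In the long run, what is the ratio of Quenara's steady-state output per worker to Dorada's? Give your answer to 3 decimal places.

Steady-state y* = [s/(n + δ)]^(α/(1−α)), so the ratio is [ (s_Q/(n + δ)_Q) / (s_D/(n + δ)_D) ]^0.9608.
s_Q/(n + δ)_Q = 0.39/0.095 = 4.1053; s_D/(n + δ)_D = 0.39/0.122 = 3.1967.
Ratio = (4.1053/3.1967)^0.9608 = 1.2842^0.9608 ≈ 1.2717

ratio ≈ 1.272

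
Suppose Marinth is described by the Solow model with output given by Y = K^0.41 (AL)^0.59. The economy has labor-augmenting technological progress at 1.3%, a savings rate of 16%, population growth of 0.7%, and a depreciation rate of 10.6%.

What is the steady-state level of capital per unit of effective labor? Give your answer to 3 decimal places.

Steady state requires s·f(k) = (n + g + δ)·k, i.e. s·k^α = (n + g + δ)·k.
Dividing both sides by k: k^(1−α) = s / (n + g + δ).
k^0.59 = 0.16 / (0.007 + 0.013 + 0.106) = 0.16 / 0.126 = 1.2698
k* = 1.2698^(1/0.59) ≈ 1.4991

k* = 1.499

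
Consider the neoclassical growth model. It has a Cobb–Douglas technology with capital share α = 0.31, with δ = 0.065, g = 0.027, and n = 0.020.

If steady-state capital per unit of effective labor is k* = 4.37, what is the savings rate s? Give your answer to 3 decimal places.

Steady state requires s·f(k) = (n + g + δ)·k, i.e. s·k^α = (n + g + δ)·k.
So s / (n + g + δ) = (k*)^(1−α) = 4.37^0.69 = 2.7665.
Therefore s = 2.7665 × (n + g + δ) = 2.7665 × 0.112 = 0.3098.

s ≈ 0.310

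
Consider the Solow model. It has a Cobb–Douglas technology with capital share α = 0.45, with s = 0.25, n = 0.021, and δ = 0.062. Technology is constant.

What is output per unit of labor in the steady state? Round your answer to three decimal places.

y* ≈ 2.465

At the steady state, Δk = 0, so s·k^α = (n + δ)·k.
Rearranging, k^(1−α) = s / (n + δ).
k^0.55 = 0.25 / (0.021 + 0.062) = 0.25 / 0.083 = 3.0120
k* = 3.0120^(1/0.55) ≈ 7.4241
y* = (k*)^α = 7.4241^0.45 ≈ 2.4648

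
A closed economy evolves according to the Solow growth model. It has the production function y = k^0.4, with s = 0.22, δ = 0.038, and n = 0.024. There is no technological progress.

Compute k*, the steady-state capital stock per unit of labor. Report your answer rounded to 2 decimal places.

k* = 8.26

In steady state, investment equals break-even investment: s·k^α = (n + δ)·k.
Dividing both sides by k: k^(1−α) = s / (n + δ).
k^0.6 = 0.22 / (0.024 + 0.038) = 0.22 / 0.062 = 3.5484
k* = 3.5484^(1/0.6) ≈ 8.2551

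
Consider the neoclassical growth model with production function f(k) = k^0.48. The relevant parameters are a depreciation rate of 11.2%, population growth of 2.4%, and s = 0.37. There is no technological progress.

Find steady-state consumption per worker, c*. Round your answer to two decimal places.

c* = 1.59

In steady state, investment equals break-even investment: s·k^α = (n + δ)·k.
Rearranging, k^(1−α) = s / (n + δ).
k^0.52 = 0.37 / (0.024 + 0.112) = 0.37 / 0.136 = 2.7206
k* = 2.7206^(1/0.52) ≈ 6.8532
y* = (k*)^α = 6.8532^0.48 ≈ 2.5190
c* = (1 − s)·y* = (1 − 0.37) × 2.5190 ≈ 1.5870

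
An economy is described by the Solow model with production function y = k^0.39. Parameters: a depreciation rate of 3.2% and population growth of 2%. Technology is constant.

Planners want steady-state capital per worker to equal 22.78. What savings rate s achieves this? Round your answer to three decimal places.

In steady state, investment equals break-even investment: s·k^α = (n + δ)·k.
So s / (n + δ) = (k*)^(1−α) = 22.78^0.61 = 6.7314.
Therefore s = 6.7314 × (n + δ) = 6.7314 × 0.052 = 0.3500.

s ≈ 0.350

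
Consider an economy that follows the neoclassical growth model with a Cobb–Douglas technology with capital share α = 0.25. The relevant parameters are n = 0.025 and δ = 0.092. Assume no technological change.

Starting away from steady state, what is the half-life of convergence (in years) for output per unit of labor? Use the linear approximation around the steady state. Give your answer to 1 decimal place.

t_½ ≈ 7.9 years

Near the steady state the convergence rate is λ = (1 − α)(n + δ).
λ = (1 − 0.25) × 0.117 = 0.75 × 0.117 = 0.08775
Half-life = ln 2 / λ = 0.6931 / 0.08775 ≈ 7.90 years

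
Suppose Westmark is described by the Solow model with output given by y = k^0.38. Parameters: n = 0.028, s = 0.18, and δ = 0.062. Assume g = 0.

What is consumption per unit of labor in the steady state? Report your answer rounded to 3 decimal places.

c* ≈ 1.254

Steady state requires s·f(k) = (n + δ)·k, i.e. s·k^α = (n + δ)·k.
Rearranging, k^(1−α) = s / (n + δ).
k^0.62 = 0.18 / (0.028 + 0.062) = 0.18 / 0.090 = 2.0000
k* = 2.0000^(1/0.62) ≈ 3.0587
y* = (k*)^α = 3.0587^0.38 ≈ 1.5293
c* = (1 − s)·y* = (1 − 0.18) × 1.5293 ≈ 1.2540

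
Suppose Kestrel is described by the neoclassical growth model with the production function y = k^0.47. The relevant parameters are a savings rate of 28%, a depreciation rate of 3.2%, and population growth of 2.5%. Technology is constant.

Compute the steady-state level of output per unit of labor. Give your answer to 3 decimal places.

In steady state, investment equals break-even investment: s·k^α = (n + δ)·k.
Rearranging, k^(1−α) = s / (n + δ).
k^0.53 = 0.28 / (0.025 + 0.032) = 0.28 / 0.057 = 4.9123
k* = 4.9123^(1/0.53) ≈ 20.1517
y* = (k*)^α = 20.1517^0.47 ≈ 4.1023

y* ≈ 4.102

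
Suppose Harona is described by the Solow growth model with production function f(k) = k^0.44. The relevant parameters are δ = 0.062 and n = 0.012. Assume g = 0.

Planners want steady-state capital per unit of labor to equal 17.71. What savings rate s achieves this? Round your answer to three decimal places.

In steady state, investment equals break-even investment: s·k^α = (n + δ)·k.
So s / (n + δ) = (k*)^(1−α) = 17.71^0.56 = 5.0004.
Therefore s = 5.0004 × (n + δ) = 5.0004 × 0.074 = 0.3700.

s ≈ 0.370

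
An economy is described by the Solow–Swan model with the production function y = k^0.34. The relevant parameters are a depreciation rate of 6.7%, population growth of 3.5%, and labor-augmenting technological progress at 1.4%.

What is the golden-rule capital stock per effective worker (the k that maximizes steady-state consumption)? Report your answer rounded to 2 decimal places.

k_gold ≈ 5.10

The golden rule sets f'(k) = n + g + δ, i.e. α·k^(α−1) = n + g + δ.
So k^(1−α) = α / (n + g + δ) = 0.34 / 0.116 = 2.9310.
k_gold = 2.9310^(1/0.66) ≈ 5.1003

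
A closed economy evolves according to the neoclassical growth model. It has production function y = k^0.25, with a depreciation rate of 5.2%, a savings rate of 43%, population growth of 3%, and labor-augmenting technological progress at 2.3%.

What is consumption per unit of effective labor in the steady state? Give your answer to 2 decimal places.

c* = 0.91

At the steady state, Δk = 0, so s·k^α = (n + g + δ)·k.
Rearranging, k^(1−α) = s / (n + g + δ).
k^0.75 = 0.43 / (0.030 + 0.023 + 0.052) = 0.43 / 0.105 = 4.0952
k* = 4.0952^(1/0.75) ≈ 6.5519
y* = (k*)^α = 6.5519^0.25 ≈ 1.5999
c* = (1 − s)·y* = (1 − 0.43) × 1.5999 ≈ 0.9119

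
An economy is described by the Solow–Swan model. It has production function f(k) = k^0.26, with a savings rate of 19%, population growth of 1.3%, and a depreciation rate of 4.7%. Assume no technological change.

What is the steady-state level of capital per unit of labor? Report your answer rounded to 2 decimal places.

Steady state requires s·f(k) = (n + δ)·k, i.e. s·k^α = (n + δ)·k.
Rearranging, k^(1−α) = s / (n + δ).
k^0.74 = 0.19 / (0.013 + 0.047) = 0.19 / 0.060 = 3.1667
k* = 3.1667^(1/0.74) ≈ 4.7478

k* ≈ 4.75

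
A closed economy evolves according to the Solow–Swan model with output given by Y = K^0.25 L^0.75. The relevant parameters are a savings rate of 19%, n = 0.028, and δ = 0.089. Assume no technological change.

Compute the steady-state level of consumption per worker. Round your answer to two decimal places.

c* ≈ 0.95

At the steady state, Δk = 0, so s·k^α = (n + δ)·k.
Rearranging, k^(1−α) = s / (n + δ).
k^0.75 = 0.19 / (0.028 + 0.089) = 0.19 / 0.117 = 1.6239
k* = 1.6239^(1/0.75) ≈ 1.9087
y* = (k*)^α = 1.9087^0.25 ≈ 1.1754
c* = (1 − s)·y* = (1 − 0.19) × 1.1754 ≈ 0.9521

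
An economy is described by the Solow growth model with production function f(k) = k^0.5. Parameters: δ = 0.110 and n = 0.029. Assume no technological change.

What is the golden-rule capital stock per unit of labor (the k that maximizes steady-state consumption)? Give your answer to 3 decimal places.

k_gold ≈ 12.939

The golden rule sets f'(k) = n + δ, i.e. α·k^(α−1) = n + δ.
So k^(1−α) = α / (n + δ) = 0.5 / 0.139 = 3.5971.
k_gold = 3.5971^(1/0.5) ≈ 12.9391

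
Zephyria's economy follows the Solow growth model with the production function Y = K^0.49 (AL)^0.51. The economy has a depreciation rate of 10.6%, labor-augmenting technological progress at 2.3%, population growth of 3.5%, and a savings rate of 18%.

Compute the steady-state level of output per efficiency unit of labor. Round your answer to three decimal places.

Steady state requires s·f(k) = (n + g + δ)·k, i.e. s·k^α = (n + g + δ)·k.
Rearranging, k^(1−α) = s / (n + g + δ).
k^0.51 = 0.18 / (0.035 + 0.023 + 0.106) = 0.18 / 0.164 = 1.0976
k* = 1.0976^(1/0.51) ≈ 1.2003
y* = (k*)^α = 1.2003^0.49 ≈ 1.0936

y* = 1.094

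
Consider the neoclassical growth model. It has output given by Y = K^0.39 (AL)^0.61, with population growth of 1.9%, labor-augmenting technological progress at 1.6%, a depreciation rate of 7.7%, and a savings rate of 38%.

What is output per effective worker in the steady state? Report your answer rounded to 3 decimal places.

y* ≈ 2.184

Steady state requires s·f(k) = (n + g + δ)·k, i.e. s·k^α = (n + g + δ)·k.
Rearranging, k^(1−α) = s / (n + g + δ).
k^0.61 = 0.38 / (0.019 + 0.016 + 0.077) = 0.38 / 0.112 = 3.3929
k* = 3.3929^(1/0.61) ≈ 7.4095
y* = (k*)^α = 7.4095^0.39 ≈ 2.1838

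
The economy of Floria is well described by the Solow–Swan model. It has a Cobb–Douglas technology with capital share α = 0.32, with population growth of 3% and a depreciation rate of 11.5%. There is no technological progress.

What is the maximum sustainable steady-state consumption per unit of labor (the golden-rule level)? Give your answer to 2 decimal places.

c_gold ≈ 0.99

At the golden rule, f'(k) = n + δ, so α·k^(α−1) = n + δ and k_gold = (α/(n + δ))^(1/(1−α)).
k_gold = (0.32/0.145)^(1/0.68) = 2.2069^1.4706 ≈ 3.2031
c_gold = f(k_gold) − (n + δ)·k_gold = 1.4514 − 0.145×3.2031 ≈ 0.9870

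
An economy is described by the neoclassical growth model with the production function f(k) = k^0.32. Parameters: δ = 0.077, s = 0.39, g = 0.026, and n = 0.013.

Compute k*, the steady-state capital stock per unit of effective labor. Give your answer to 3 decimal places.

k* = 5.949

Steady state requires s·f(k) = (n + g + δ)·k, i.e. s·k^α = (n + g + δ)·k.
Rearranging, k^(1−α) = s / (n + g + δ).
k^0.68 = 0.39 / (0.013 + 0.026 + 0.077) = 0.39 / 0.116 = 3.3621
k* = 3.3621^(1/0.68) ≈ 5.9488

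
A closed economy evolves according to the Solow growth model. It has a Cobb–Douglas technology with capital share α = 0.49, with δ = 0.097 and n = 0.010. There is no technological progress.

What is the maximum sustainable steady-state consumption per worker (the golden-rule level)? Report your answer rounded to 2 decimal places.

At the golden rule, f'(k) = n + δ, so α·k^(α−1) = n + δ and k_gold = (α/(n + δ))^(1/(1−α)).
k_gold = (0.49/0.107)^(1/0.51) = 4.5794^1.9608 ≈ 19.7567
c_gold = f(k_gold) − (n + δ)·k_gold = 4.3142 − 0.107×19.7567 ≈ 2.2002

c_gold ≈ 2.20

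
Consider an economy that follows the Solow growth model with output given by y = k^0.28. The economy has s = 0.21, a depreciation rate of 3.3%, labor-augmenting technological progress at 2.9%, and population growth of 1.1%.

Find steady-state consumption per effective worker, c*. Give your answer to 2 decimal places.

In steady state, investment equals break-even investment: s·k^α = (n + g + δ)·k.
Dividing both sides by k: k^(1−α) = s / (n + g + δ).
k^0.72 = 0.21 / (0.011 + 0.029 + 0.033) = 0.21 / 0.073 = 2.8767
k* = 2.8767^(1/0.72) ≈ 4.3386
y* = (k*)^α = 4.3386^0.28 ≈ 1.5082
c* = (1 − s)·y* = (1 − 0.21) × 1.5082 ≈ 1.1915

c* = 1.19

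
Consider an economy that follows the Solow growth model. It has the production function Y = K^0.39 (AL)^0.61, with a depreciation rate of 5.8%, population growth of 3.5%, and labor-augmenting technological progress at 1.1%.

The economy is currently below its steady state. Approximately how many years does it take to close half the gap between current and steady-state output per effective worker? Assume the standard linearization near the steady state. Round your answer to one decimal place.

about 10.9 years

Near the steady state the convergence rate is λ = (1 − α)(n + g + δ).
λ = (1 − 0.39) × 0.104 = 0.61 × 0.104 = 0.06344
Half-life = ln 2 / λ = 0.6931 / 0.06344 ≈ 10.93 years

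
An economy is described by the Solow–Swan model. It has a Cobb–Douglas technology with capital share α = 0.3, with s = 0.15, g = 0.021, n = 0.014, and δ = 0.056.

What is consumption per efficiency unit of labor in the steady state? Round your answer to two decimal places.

c* ≈ 1.05

At the steady state, Δk = 0, so s·k^α = (n + g + δ)·k.
Rearranging, k^(1−α) = s / (n + g + δ).
k^0.7 = 0.15 / (0.014 + 0.021 + 0.056) = 0.15 / 0.091 = 1.6484
k* = 1.6484^(1/0.7) ≈ 2.0422
y* = (k*)^α = 2.0422^0.3 ≈ 1.2389
c* = (1 − s)·y* = (1 − 0.15) × 1.2389 ≈ 1.0531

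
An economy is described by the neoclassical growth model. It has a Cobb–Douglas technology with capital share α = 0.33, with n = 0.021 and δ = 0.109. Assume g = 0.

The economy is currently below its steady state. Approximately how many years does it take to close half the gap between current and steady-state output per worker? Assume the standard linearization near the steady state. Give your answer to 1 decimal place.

Near the steady state the convergence rate is λ = (1 − α)(n + δ).
λ = (1 − 0.33) × 0.130 = 0.67 × 0.130 = 0.0871
Half-life = ln 2 / λ = 0.6931 / 0.0871 ≈ 7.96 years

about 8.0 years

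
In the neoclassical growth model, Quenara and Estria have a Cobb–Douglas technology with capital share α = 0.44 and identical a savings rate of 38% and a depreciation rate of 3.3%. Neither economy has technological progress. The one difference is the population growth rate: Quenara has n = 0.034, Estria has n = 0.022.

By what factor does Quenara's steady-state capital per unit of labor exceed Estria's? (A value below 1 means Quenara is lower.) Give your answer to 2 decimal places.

ratio ≈ 0.70

Steady-state k* = [s/(n + δ)]^(1/(1−α)), so the ratio is [ (s_Q/(n + δ)_Q) / (s_E/(n + δ)_E) ]^1.7857.
s_Q/(n + δ)_Q = 0.38/0.067 = 5.6716; s_E/(n + δ)_E = 0.38/0.055 = 6.9091.
Ratio = (5.6716/6.9091)^1.7857 = 0.8209^1.7857 ≈ 0.7030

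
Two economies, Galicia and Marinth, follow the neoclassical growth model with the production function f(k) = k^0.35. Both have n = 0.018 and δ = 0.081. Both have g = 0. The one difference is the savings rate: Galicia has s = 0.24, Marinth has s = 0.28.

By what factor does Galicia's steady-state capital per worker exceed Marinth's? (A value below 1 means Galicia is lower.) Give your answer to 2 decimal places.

ratio ≈ 0.79

Steady-state k* = [s/(n + δ)]^(1/(1−α)), so the ratio is [ (s_G/(n + δ)_G) / (s_M/(n + δ)_M) ]^1.5385.
s_G/(n + δ)_G = 0.24/0.099 = 2.4242; s_M/(n + δ)_M = 0.28/0.099 = 2.8283.
Ratio = (2.4242/2.8283)^1.5385 = 0.8571^1.5385 ≈ 0.7888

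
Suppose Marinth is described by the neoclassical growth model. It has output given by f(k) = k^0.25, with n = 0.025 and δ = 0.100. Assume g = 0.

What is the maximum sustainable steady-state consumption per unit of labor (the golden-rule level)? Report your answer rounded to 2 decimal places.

c_gold ≈ 0.94

At the golden rule, f'(k) = n + δ, so α·k^(α−1) = n + δ and k_gold = (α/(n + δ))^(1/(1−α)).
k_gold = (0.25/0.125)^(1/0.75) = 2.0000^1.3333 ≈ 2.5198
c_gold = f(k_gold) − (n + δ)·k_gold = 1.2599 − 0.125×2.5198 ≈ 0.9449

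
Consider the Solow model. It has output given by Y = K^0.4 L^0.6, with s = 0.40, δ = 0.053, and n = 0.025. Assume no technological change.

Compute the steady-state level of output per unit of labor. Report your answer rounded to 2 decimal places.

Steady state requires s·f(k) = (n + δ)·k, i.e. s·k^α = (n + δ)·k.
Rearranging, k^(1−α) = s / (n + δ).
k^0.6 = 0.40 / (0.025 + 0.053) = 0.40 / 0.078 = 5.1282
k* = 5.1282^(1/0.6) ≈ 15.2502
y* = (k*)^α = 15.2502^0.4 ≈ 2.9738

y* = 2.97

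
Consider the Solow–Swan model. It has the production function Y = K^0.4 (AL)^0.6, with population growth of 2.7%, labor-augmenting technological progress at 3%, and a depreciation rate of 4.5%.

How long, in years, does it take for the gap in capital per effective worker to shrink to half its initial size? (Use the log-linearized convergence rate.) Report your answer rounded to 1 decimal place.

half-life ≈ 11.3 years

Near the steady state the convergence rate is λ = (1 − α)(n + g + δ).
λ = (1 − 0.4) × 0.102 = 0.6 × 0.102 = 0.0612
Half-life = ln 2 / λ = 0.6931 / 0.0612 ≈ 11.33 years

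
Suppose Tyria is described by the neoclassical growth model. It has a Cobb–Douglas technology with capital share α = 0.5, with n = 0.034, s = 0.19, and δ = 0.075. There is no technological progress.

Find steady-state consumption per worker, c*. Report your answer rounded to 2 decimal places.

c* = 1.41

Steady state requires s·f(k) = (n + δ)·k, i.e. s·k^α = (n + δ)·k.
Rearranging, k^(1−α) = s / (n + δ).
k^0.5 = 0.19 / (0.034 + 0.075) = 0.19 / 0.109 = 1.7431
k* = 1.7431^(1/0.5) ≈ 3.0384
y* = (k*)^α = 3.0384^0.5 ≈ 1.7431
c* = (1 − s)·y* = (1 − 0.19) × 1.7431 ≈ 1.4119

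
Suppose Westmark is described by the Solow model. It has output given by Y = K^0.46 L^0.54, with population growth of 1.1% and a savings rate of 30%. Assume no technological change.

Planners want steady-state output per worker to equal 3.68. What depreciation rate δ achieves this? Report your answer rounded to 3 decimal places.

At the steady state, Δk = 0, so s·k^α = (n + δ)·k.
Since y* = [s/(n + δ)]^(α/(1−α)), we have s/(n + δ) = (y*)^((1−α)/α) = 3.68^1.1739 = 4.6158.
Therefore n + δ = s / 4.6158 = 0.30 / 4.6158 = 0.0650, so δ = 0.0650 − 0.011 = 0.0540.

δ ≈ 0.054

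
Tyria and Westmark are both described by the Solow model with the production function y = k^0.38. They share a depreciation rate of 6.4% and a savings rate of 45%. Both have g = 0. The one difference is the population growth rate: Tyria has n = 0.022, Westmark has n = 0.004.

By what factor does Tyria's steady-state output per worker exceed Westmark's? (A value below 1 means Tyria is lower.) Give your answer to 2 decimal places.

y*_T / y*_W ≈ 0.87

Steady-state y* = [s/(n + δ)]^(α/(1−α)), so the ratio is [ (s_T/(n + δ)_T) / (s_W/(n + δ)_W) ]^0.6129.
s_T/(n + δ)_T = 0.45/0.086 = 5.2326; s_W/(n + δ)_W = 0.45/0.068 = 6.6176.
Ratio = (5.2326/6.6176)^0.6129 = 0.7907^0.6129 ≈ 0.8659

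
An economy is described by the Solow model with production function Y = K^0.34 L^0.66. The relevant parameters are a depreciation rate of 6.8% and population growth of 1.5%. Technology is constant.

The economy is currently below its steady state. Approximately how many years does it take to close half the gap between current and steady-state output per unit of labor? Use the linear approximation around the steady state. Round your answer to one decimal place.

about 12.7 years

Near the steady state the convergence rate is λ = (1 − α)(n + δ).
λ = (1 − 0.34) × 0.083 = 0.66 × 0.083 = 0.05478
Half-life = ln 2 / λ = 0.6931 / 0.05478 ≈ 12.65 years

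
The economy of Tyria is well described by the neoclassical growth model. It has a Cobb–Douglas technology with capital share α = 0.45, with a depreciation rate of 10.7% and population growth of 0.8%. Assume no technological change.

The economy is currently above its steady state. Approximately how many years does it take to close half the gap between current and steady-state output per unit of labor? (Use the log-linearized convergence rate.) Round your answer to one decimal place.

half-life ≈ 11.0 years

Near the steady state the convergence rate is λ = (1 − α)(n + δ).
λ = (1 − 0.45) × 0.115 = 0.55 × 0.115 = 0.06325
Half-life = ln 2 / λ = 0.6931 / 0.06325 ≈ 10.96 years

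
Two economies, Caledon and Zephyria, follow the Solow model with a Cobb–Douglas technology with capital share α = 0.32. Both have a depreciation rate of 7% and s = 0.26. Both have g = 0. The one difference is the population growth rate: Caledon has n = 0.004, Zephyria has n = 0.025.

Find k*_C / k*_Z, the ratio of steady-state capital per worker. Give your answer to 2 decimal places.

Steady-state k* = [s/(n + δ)]^(1/(1−α)), so the ratio is [ (s_C/(n + δ)_C) / (s_Z/(n + δ)_Z) ]^1.4706.
s_C/(n + δ)_C = 0.26/0.074 = 3.5135; s_Z/(n + δ)_Z = 0.26/0.095 = 2.7368.
Ratio = (3.5135/2.7368)^1.4706 = 1.2838^1.4706 ≈ 1.4440

ratio ≈ 1.44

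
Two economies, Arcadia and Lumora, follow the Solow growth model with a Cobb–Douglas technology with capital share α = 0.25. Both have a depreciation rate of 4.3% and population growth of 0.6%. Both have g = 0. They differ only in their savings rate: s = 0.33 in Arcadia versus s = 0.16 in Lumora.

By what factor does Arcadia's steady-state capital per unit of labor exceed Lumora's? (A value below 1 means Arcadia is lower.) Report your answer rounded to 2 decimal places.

k*_A / k*_L ≈ 2.63

Steady-state k* = [s/(n + δ)]^(1/(1−α)), so the ratio is [ (s_A/(n + δ)_A) / (s_L/(n + δ)_L) ]^1.3333.
s_A/(n + δ)_A = 0.33/0.049 = 6.7347; s_L/(n + δ)_L = 0.16/0.049 = 3.2653.
Ratio = (6.7347/3.2653)^1.3333 = 2.0625^1.3333 ≈ 2.6253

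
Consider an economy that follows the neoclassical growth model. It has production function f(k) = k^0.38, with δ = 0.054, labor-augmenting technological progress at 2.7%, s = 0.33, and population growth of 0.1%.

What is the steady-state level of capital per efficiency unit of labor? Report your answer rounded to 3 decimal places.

At the steady state, Δk = 0, so s·k^α = (n + g + δ)·k.
Rearranging, k^(1−α) = s / (n + g + δ).
k^0.62 = 0.33 / (0.001 + 0.027 + 0.054) = 0.33 / 0.082 = 4.0244
k* = 4.0244^(1/0.62) ≈ 9.4477

k* ≈ 9.448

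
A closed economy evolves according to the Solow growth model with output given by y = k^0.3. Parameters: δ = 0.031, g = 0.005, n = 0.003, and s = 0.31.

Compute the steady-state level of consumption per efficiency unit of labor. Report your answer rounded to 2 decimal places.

In steady state, investment equals break-even investment: s·k^α = (n + g + δ)·k.
Dividing both sides by k: k^(1−α) = s / (n + g + δ).
k^0.7 = 0.31 / (0.003 + 0.005 + 0.031) = 0.31 / 0.039 = 7.9487
k* = 7.9487^(1/0.7) ≈ 19.3258
y* = (k*)^α = 19.3258^0.3 ≈ 2.4313
c* = (1 − s)·y* = (1 − 0.31) × 2.4313 ≈ 1.6776

c* ≈ 1.68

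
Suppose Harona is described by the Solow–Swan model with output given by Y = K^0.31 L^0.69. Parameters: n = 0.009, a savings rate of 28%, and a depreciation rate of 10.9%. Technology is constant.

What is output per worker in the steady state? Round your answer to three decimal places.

In steady state, investment equals break-even investment: s·k^α = (n + δ)·k.
Rearranging, k^(1−α) = s / (n + δ).
k^0.69 = 0.28 / (0.009 + 0.109) = 0.28 / 0.118 = 2.3729
k* = 2.3729^(1/0.69) ≈ 3.4985
y* = (k*)^α = 3.4985^0.31 ≈ 1.4744

y* = 1.474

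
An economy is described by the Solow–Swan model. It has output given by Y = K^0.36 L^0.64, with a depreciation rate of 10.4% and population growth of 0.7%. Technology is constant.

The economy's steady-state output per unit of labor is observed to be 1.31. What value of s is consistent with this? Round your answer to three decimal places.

s ≈ 0.179

Steady state requires s·f(k) = (n + δ)·k, i.e. s·k^α = (n + δ)·k.
Since y* = [s/(n + δ)]^(α/(1−α)), we have s/(n + δ) = (y*)^((1−α)/α) = 1.31^1.7778 = 1.6162.
Therefore s = 1.6162 × (n + δ) = 1.6162 × 0.111 = 0.1794.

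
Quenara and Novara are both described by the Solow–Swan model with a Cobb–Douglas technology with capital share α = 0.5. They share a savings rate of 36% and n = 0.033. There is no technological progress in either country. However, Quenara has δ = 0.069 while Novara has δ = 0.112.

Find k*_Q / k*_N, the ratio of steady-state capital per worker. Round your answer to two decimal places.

k*_Q / k*_N ≈ 2.02

Steady-state k* = [s/(n + δ)]^(1/(1−α)), so the ratio is [ (s_Q/(n + δ)_Q) / (s_N/(n + δ)_N) ]^2.
s_Q/(n + δ)_Q = 0.36/0.102 = 3.5294; s_N/(n + δ)_N = 0.36/0.145 = 2.4828.
Ratio = (3.5294/2.4828)^2 = 1.4215^2 ≈ 2.0207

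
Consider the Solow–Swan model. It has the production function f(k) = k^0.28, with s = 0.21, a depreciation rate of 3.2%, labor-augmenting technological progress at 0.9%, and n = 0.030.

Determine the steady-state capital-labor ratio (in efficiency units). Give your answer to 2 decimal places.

k* = 4.51

Steady state requires s·f(k) = (n + g + δ)·k, i.e. s·k^α = (n + g + δ)·k.
Rearranging, k^(1−α) = s / (n + g + δ).
k^0.72 = 0.21 / (0.030 + 0.009 + 0.032) = 0.21 / 0.071 = 2.9577
k* = 2.9577^(1/0.72) ≈ 4.5092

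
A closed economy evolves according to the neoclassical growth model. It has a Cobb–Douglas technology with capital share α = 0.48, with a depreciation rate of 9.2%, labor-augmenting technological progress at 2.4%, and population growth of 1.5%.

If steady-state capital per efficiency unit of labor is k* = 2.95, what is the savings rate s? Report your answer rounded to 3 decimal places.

s ≈ 0.230

At the steady state, Δk = 0, so s·k^α = (n + g + δ)·k.
So s / (n + g + δ) = (k*)^(1−α) = 2.95^0.52 = 1.7551.
Therefore s = 1.7551 × (n + g + δ) = 1.7551 × 0.131 = 0.2299.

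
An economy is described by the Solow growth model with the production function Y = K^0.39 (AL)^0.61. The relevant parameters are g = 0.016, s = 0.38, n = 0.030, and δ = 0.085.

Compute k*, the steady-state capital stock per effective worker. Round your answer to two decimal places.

k* ≈ 5.73

At the steady state, Δk = 0, so s·k^α = (n + g + δ)·k.
Rearranging, k^(1−α) = s / (n + g + δ).
k^0.61 = 0.38 / (0.030 + 0.016 + 0.085) = 0.38 / 0.131 = 2.9008
k* = 2.9008^(1/0.61) ≈ 5.7309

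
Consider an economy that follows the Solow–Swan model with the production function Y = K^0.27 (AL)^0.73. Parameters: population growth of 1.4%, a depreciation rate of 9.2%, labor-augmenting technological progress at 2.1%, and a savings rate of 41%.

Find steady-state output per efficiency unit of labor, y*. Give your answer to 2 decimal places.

y* = 1.54

Steady state requires s·f(k) = (n + g + δ)·k, i.e. s·k^α = (n + g + δ)·k.
Rearranging, k^(1−α) = s / (n + g + δ).
k^0.73 = 0.41 / (0.014 + 0.021 + 0.092) = 0.41 / 0.127 = 3.2283
k* = 3.2283^(1/0.73) ≈ 4.9799
y* = (k*)^α = 4.9799^0.27 ≈ 1.5426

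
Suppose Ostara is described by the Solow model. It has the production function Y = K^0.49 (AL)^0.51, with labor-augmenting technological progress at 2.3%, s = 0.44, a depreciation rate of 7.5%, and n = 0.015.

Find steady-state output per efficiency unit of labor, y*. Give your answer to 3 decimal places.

At the steady state, Δk = 0, so s·k^α = (n + g + δ)·k.
Dividing both sides by k: k^(1−α) = s / (n + g + δ).
k^0.51 = 0.44 / (0.015 + 0.023 + 0.075) = 0.44 / 0.113 = 3.8938
k* = 3.8938^(1/0.51) ≈ 14.3746
y* = (k*)^α = 14.3746^0.49 ≈ 3.6917

y* = 3.692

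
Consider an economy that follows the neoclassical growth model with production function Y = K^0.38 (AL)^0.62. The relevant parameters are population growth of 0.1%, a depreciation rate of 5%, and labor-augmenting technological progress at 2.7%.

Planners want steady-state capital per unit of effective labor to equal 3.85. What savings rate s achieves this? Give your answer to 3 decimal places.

s ≈ 0.180

In steady state, investment equals break-even investment: s·k^α = (n + g + δ)·k.
So s / (n + g + δ) = (k*)^(1−α) = 3.85^0.62 = 2.3067.
Therefore s = 2.3067 × (n + g + δ) = 2.3067 × 0.078 = 0.1799.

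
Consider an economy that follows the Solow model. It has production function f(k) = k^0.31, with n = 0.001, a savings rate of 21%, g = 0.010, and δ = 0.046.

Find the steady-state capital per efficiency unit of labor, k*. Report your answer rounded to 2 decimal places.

k* ≈ 6.62

At the steady state, Δk = 0, so s·k^α = (n + g + δ)·k.
Rearranging, k^(1−α) = s / (n + g + δ).
k^0.69 = 0.21 / (0.001 + 0.010 + 0.046) = 0.21 / 0.057 = 3.6842
k* = 3.6842^(1/0.69) ≈ 6.6189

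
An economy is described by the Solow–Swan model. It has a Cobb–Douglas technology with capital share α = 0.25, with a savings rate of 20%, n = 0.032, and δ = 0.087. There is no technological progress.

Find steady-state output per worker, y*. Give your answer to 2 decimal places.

In steady state, investment equals break-even investment: s·k^α = (n + δ)·k.
Dividing both sides by k: k^(1−α) = s / (n + δ).
k^0.75 = 0.20 / (0.032 + 0.087) = 0.20 / 0.119 = 1.6807
k* = 1.6807^(1/0.75) ≈ 1.9983
y* = (k*)^α = 1.9983^0.25 ≈ 1.1890

y* = 1.19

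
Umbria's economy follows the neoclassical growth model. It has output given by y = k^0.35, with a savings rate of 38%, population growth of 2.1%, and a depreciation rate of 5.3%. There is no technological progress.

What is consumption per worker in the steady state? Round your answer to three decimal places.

In steady state, investment equals break-even investment: s·k^α = (n + δ)·k.
Rearranging, k^(1−α) = s / (n + δ).
k^0.65 = 0.38 / (0.021 + 0.053) = 0.38 / 0.074 = 5.1351
k* = 5.1351^(1/0.65) ≈ 12.3923
y* = (k*)^α = 12.3923^0.35 ≈ 2.4133
c* = (1 − s)·y* = (1 − 0.38) × 2.4133 ≈ 1.4962

c* = 1.496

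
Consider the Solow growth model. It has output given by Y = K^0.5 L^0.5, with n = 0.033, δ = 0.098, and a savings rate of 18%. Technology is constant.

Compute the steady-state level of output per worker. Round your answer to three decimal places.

At the steady state, Δk = 0, so s·k^α = (n + δ)·k.
Dividing both sides by k: k^(1−α) = s / (n + δ).
k^0.5 = 0.18 / (0.033 + 0.098) = 0.18 / 0.131 = 1.3740
k* = 1.3740^(1/0.5) ≈ 1.8879
y* = (k*)^α = 1.8879^0.5 ≈ 1.3740

y* ≈ 1.374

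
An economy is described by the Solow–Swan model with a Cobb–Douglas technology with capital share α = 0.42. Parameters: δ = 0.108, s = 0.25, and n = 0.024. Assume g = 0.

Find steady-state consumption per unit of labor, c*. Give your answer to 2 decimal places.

c* = 1.19

Steady state requires s·f(k) = (n + δ)·k, i.e. s·k^α = (n + δ)·k.
Rearranging, k^(1−α) = s / (n + δ).
k^0.58 = 0.25 / (0.024 + 0.108) = 0.25 / 0.132 = 1.8939
k* = 1.8939^(1/0.58) ≈ 3.0075
y* = (k*)^α = 3.0075^0.42 ≈ 1.5880
c* = (1 − s)·y* = (1 − 0.25) × 1.5880 ≈ 1.1910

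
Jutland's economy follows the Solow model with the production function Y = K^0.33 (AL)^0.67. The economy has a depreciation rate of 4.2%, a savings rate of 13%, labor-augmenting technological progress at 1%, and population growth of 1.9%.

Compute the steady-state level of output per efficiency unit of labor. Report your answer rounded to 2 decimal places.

In steady state, investment equals break-even investment: s·k^α = (n + g + δ)·k.
Dividing both sides by k: k^(1−α) = s / (n + g + δ).
k^0.67 = 0.13 / (0.019 + 0.010 + 0.042) = 0.13 / 0.071 = 1.8310
k* = 1.8310^(1/0.67) ≈ 2.4664
y* = (k*)^α = 2.4664^0.33 ≈ 1.3470

y* = 1.35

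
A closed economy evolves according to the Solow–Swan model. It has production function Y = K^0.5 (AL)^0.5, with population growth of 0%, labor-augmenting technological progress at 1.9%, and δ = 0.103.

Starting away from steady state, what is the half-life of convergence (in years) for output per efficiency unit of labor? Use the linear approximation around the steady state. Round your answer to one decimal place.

Near the steady state the convergence rate is λ = (1 − α)(n + g + δ).
λ = (1 − 0.5) × 0.122 = 0.5 × 0.122 = 0.0610
Half-life = ln 2 / λ = 0.6931 / 0.0610 ≈ 11.36 years

t_½ ≈ 11.4 years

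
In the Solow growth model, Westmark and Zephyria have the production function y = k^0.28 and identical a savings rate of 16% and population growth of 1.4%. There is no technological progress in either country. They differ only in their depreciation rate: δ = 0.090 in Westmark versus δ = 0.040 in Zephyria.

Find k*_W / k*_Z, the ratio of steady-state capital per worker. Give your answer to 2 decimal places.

Steady-state k* = [s/(n + δ)]^(1/(1−α)), so the ratio is [ (s_W/(n + δ)_W) / (s_Z/(n + δ)_Z) ]^1.3889.
s_W/(n + δ)_W = 0.16/0.104 = 1.5385; s_Z/(n + δ)_Z = 0.16/0.054 = 2.9630.
Ratio = (1.5385/2.9630)^1.3889 = 0.5192^1.3889 ≈ 0.4024

ratio ≈ 0.40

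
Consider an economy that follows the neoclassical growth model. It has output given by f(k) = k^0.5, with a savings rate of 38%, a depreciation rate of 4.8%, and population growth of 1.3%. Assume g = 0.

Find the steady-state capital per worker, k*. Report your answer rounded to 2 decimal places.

Steady state requires s·f(k) = (n + δ)·k, i.e. s·k^α = (n + δ)·k.
Dividing both sides by k: k^(1−α) = s / (n + δ).
k^0.5 = 0.38 / (0.013 + 0.048) = 0.38 / 0.061 = 6.2295
k* = 6.2295^(1/0.5) ≈ 38.8067

k* = 38.81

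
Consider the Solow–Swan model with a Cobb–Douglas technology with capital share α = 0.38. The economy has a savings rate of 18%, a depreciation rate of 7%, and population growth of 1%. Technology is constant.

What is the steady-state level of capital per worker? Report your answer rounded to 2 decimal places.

At the steady state, Δk = 0, so s·k^α = (n + δ)·k.
Dividing both sides by k: k^(1−α) = s / (n + δ).
k^0.62 = 0.18 / (0.010 + 0.070) = 0.18 / 0.080 = 2.2500
k* = 2.2500^(1/0.62) ≈ 3.6986

k* = 3.70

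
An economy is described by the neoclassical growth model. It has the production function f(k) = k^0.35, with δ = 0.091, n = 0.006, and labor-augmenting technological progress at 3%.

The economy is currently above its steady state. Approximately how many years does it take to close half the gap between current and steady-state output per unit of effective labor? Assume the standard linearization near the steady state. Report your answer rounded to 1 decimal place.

about 8.4 years

Near the steady state the convergence rate is λ = (1 − α)(n + g + δ).
λ = (1 − 0.35) × 0.127 = 0.65 × 0.127 = 0.08255
Half-life = ln 2 / λ = 0.6931 / 0.08255 ≈ 8.40 years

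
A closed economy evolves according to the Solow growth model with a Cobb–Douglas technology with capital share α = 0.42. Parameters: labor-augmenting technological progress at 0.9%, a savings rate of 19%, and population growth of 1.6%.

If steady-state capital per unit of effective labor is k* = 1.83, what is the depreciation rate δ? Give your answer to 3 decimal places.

δ ≈ 0.109

Steady state requires s·f(k) = (n + g + δ)·k, i.e. s·k^α = (n + g + δ)·k.
So s / (n + g + δ) = (k*)^(1−α) = 1.83^0.58 = 1.4198.
Therefore n + g + δ = s / 1.4198 = 0.19 / 1.4198 = 0.1338, so δ = 0.1338 − 0.025 = 0.1088.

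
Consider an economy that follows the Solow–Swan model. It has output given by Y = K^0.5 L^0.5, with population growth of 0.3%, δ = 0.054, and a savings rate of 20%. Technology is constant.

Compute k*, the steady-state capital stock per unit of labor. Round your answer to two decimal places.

In steady state, investment equals break-even investment: s·k^α = (n + δ)·k.
Rearranging, k^(1−α) = s / (n + δ).
k^0.5 = 0.20 / (0.003 + 0.054) = 0.20 / 0.057 = 3.5088
k* = 3.5088^(1/0.5) ≈ 12.3117

k* = 12.31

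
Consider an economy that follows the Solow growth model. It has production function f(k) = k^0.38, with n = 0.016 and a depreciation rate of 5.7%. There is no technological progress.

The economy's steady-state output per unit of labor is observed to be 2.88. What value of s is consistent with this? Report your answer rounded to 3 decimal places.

s ≈ 0.410

Steady state requires s·f(k) = (n + δ)·k, i.e. s·k^α = (n + δ)·k.
Since y* = [s/(n + δ)]^(α/(1−α)), we have s/(n + δ) = (y*)^((1−α)/α) = 2.88^1.6316 = 5.6175.
Therefore s = 5.6175 × (n + δ) = 5.6175 × 0.073 = 0.4101.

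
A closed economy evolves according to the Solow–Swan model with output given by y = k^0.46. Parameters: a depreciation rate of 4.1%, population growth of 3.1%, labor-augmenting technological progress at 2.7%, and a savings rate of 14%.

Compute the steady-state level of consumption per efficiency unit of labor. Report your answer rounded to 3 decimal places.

Steady state requires s·f(k) = (n + g + δ)·k, i.e. s·k^α = (n + g + δ)·k.
Rearranging, k^(1−α) = s / (n + g + δ).
k^0.54 = 0.14 / (0.031 + 0.027 + 0.041) = 0.14 / 0.099 = 1.4141
k* = 1.4141^(1/0.54) ≈ 1.8996
y* = (k*)^α = 1.8996^0.46 ≈ 1.3433
c* = (1 − s)·y* = (1 − 0.14) × 1.3433 ≈ 1.1552

c* ≈ 1.155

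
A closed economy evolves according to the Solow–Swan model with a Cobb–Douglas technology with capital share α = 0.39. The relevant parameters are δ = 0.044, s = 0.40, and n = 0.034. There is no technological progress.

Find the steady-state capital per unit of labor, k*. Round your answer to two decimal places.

At the steady state, Δk = 0, so s·k^α = (n + δ)·k.
Rearranging, k^(1−α) = s / (n + δ).
k^0.61 = 0.40 / (0.034 + 0.044) = 0.40 / 0.078 = 5.1282
k* = 5.1282^(1/0.61) ≈ 14.5840

k* = 14.58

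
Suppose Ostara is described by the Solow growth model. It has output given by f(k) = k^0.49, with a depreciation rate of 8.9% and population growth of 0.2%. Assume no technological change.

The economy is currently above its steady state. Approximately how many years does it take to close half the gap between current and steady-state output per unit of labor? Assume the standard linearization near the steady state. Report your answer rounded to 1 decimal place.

half-life ≈ 14.9 years

Near the steady state the convergence rate is λ = (1 − α)(n + δ).
λ = (1 − 0.49) × 0.091 = 0.51 × 0.091 = 0.04641
Half-life = ln 2 / λ = 0.6931 / 0.04641 ≈ 14.93 years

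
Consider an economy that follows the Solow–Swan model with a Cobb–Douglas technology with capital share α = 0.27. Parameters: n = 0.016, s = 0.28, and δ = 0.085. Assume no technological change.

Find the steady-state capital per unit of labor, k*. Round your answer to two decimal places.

k* ≈ 4.04

At the steady state, Δk = 0, so s·k^α = (n + δ)·k.
Rearranging, k^(1−α) = s / (n + δ).
k^0.73 = 0.28 / (0.016 + 0.085) = 0.28 / 0.101 = 2.7723
k* = 2.7723^(1/0.73) ≈ 4.0423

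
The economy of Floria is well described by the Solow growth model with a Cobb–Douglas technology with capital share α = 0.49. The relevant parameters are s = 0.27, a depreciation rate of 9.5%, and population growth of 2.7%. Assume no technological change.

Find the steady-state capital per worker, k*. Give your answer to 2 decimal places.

k* = 4.75

Steady state requires s·f(k) = (n + δ)·k, i.e. s·k^α = (n + δ)·k.
Dividing both sides by k: k^(1−α) = s / (n + δ).
k^0.51 = 0.27 / (0.027 + 0.095) = 0.27 / 0.122 = 2.2131
k* = 2.2131^(1/0.51) ≈ 4.7476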